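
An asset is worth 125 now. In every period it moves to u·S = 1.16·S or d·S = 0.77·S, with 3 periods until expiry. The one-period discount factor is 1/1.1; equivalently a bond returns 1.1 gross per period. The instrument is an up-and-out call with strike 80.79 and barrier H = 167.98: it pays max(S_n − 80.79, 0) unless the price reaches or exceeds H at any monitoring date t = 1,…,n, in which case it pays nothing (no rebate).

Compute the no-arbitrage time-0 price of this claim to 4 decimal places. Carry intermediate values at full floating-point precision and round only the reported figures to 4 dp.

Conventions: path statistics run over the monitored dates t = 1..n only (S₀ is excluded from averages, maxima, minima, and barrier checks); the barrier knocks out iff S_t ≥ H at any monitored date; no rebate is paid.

price = 8.2984

Set p* = 0.8462 (from d < R < u); the path-dependent value is the discounted p*-expectation over all price paths.
Enumerate all 2^3 = 8 price paths (U = up ×1.16, D = down ×0.77); each path with k up-moves has probability p*^k·(1−p*)^(3−k).
DDD: M=96.2500, payoff=0.0000, prob=0.003641
UDD: M=145.0000, payoff=5.1805, prob=0.020027
DUD: M=111.6500, payoff=5.1805, prob=0.020027
UUD: M=168.2000, payoff=0.0000, prob=0.110150
DDU: M=96.2500, payoff=5.1805, prob=0.020027
UDU: M=145.0000, payoff=48.7240, prob=0.110150
DUU: M=129.5140, payoff=48.7240, prob=0.110150
UUU: M=195.1120, payoff=0.0000, prob=0.605826
Price = Σ prob·payoff / R^3 = 11.045172 / 1.331000 = 8.2984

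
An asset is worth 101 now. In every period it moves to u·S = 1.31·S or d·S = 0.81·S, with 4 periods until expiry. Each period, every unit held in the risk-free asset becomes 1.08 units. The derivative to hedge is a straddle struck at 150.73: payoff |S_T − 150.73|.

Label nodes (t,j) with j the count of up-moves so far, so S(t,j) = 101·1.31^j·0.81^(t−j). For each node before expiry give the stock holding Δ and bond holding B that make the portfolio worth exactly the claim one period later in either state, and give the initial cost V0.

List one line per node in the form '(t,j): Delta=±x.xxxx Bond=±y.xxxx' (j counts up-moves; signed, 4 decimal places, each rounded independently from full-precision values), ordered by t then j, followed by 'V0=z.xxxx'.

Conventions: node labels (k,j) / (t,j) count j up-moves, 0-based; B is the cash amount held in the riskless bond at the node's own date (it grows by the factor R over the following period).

Risk-neutral probability p* = (R−d)/(u−d) = (1.08−0.81)/(1.31−0.81) = 0.5400.
Payoffs at expiry: V(4,0)=107.2528, V(4,1)=80.4150, V(4,2)=37.0107, V(4,3)=33.1863, V(4,4)=146.7149
Node (3,0) S=53.6755: V=(p*·80.4150+(1−p*)·107.2528)/1.08=85.8893; Δ=(80.4150−107.2528)/(70.3150−43.4772)=-1.0000; B=V−Δ·S=139.5648
Node (3,1) S=86.8086: V=(p*·37.0107+(1−p*)·80.4150)/1.08=52.7562; Δ=(37.0107−80.4150)/(113.7193−70.3150)=-1.0000; B=V−Δ·S=139.5648
Node (3,2) S=140.3941: V=(p*·33.1863+(1−p*)·37.0107)/1.08=32.3570; Δ=(33.1863−37.0107)/(183.9163−113.7193)=-0.0545; B=V−Δ·S=40.0058
Node (3,3) S=227.0572: V=(p*·146.7149+(1−p*)·33.1863)/1.08=87.4924; Δ=(146.7149−33.1863)/(297.4449−183.9163)=1.0000; B=V−Δ·S=-139.5648
Node (2,0) S=66.2661: V=(p*·52.7562+(1−p*)·85.8893)/1.08=62.9606; Δ=(52.7562−85.8893)/(86.8086−53.6755)=-1.0000; B=V−Δ·S=129.2267
Node (2,1) S=107.1711: V=(p*·32.3570+(1−p*)·52.7562)/1.08=38.6487; Δ=(32.3570−52.7562)/(140.3941−86.8086)=-0.3807; B=V−Δ·S=79.4472
Node (2,2) S=173.3261: V=(p*·87.4924+(1−p*)·32.3570)/1.08=57.5279; Δ=(87.4924−32.3570)/(227.0572−140.3941)=0.6362; B=V−Δ·S=-52.7429
Node (1,0) S=81.8100: V=(p*·38.6487+(1−p*)·62.9606)/1.08=46.1409; Δ=(38.6487−62.9606)/(107.1711−66.2661)=-0.5943; B=V−Δ·S=94.7646
Node (1,1) S=132.3100: V=(p*·57.5279+(1−p*)·38.6487)/1.08=45.2254; Δ=(57.5279−38.6487)/(173.3261−107.1711)=0.2854; B=V−Δ·S=7.4672
Node (0,0) S=101.0000: V=(p*·45.2254+(1−p*)·46.1409)/1.08=42.2653; Δ=(45.2254−46.1409)/(132.3100−81.8100)=-0.0181; B=V−Δ·S=44.0963
As a check, the time-0 holding Δ(0,0)·S0 + B(0,0) comes to 42.2653 — exactly V0.

(0,0): Delta=-0.0181 Bond=44.0963
(1,0): Delta=-0.5943 Bond=94.7646
(1,1): Delta=0.2854 Bond=7.4672
(2,0): Delta=-1.0000 Bond=129.2267
(2,1): Delta=-0.3807 Bond=79.4472
(2,2): Delta=0.6362 Bond=-52.7429
(3,0): Delta=-1.0000 Bond=139.5648
(3,1): Delta=-1.0000 Bond=139.5648
(3,2): Delta=-0.0545 Bond=40.0058
(3,3): Delta=1.0000 Bond=-139.5648
V0=42.2653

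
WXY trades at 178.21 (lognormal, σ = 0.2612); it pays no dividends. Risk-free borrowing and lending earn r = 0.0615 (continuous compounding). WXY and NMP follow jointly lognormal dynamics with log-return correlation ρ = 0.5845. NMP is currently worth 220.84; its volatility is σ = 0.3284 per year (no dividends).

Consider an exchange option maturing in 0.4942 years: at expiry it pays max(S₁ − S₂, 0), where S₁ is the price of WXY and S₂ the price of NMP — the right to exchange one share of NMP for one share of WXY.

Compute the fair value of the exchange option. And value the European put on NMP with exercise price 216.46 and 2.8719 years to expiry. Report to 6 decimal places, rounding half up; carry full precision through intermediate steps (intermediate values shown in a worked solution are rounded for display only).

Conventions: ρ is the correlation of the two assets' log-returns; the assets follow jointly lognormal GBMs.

σ_eff = √(σ₁² + σ₂² − 2ρσ₁σ₂) = √(0.2612² + 0.3284² − 2·0.5845·0.2612·0.3284) = 0.275313
d₁ = (ln(S₁/S₂) + (q₂ − q₁ + σ_eff²/2)T) / (σ_eff√T) = (ln(178.21/220.84) + (0.0 − 0.0 + 0.037899)·0.4942) / 0.193544 = -1.011381
d₂ = d₁ − σ_eff√T = -1.011381 − 0.193544 = -1.204925
N(d₁) = 0.155917,  N(d₂) = 0.114116
V = S₁·e^{−q₁T}·N(d₁) − S₂·e^{−q₂T}·N(d₂) = 27.785965 − 25.201413 = 2.584551
[vanilla: NMP put K=216.46]
σ√T = 0.3284·√2.8719 = 0.556529
d₁ = (ln(S/K) + (r+σ²/2)T) / (σ√T) = (ln(220.84/216.46) + (0.0615+0.3284²/2)·2.8719) / 0.556529 = (0.020033 + 0.331484) / 0.556529 = 0.631624
d₂ = d₁ − σ√T = 0.631624 − 0.556529 = 0.075094
e^{−rT} = 0.838097
N(−d₁) = 0.263816,  N(−d₂) = 0.470070
price = K·e^{−rT}·N(−d₂) − S·N(−d₁) = 85.277424 − 58.261227 = 27.016197

exchange price = 2.584551
price(NMP put K=216.46) = 27.016197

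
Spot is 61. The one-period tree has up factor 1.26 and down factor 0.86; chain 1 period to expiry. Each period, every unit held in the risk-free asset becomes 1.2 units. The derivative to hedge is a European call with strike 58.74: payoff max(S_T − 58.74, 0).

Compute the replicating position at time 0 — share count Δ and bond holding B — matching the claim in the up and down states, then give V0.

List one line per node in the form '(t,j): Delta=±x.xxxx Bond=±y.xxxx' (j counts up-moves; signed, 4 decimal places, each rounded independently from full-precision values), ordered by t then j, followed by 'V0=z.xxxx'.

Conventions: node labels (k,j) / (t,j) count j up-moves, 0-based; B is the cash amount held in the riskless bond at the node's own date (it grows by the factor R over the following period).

(0,0): Delta=0.7426 Bond=-32.4650
V0=12.8350

The replicating-portfolio and risk-neutral prices coincide; use p* = (1.2−0.86)/(1.26−0.86) = 0.8500 for the latter.
Terminal payoffs: V(1,0)=0.0000, V(1,1)=18.1200
(0,0): S=61.0000. Δ = (V_up−V_dn)/(S_up−S_dn) = (18.1200−0.0000)/(76.8600−52.4600) = 0.7426. V = [p*·18.1200 + (1−p*)·0.0000]/1.2 = 12.8350. B = V − Δ·S = -32.4650.
Sanity check at the root: Δ(0,0)·S0 + B(0,0) reproduces V0 = 12.8350.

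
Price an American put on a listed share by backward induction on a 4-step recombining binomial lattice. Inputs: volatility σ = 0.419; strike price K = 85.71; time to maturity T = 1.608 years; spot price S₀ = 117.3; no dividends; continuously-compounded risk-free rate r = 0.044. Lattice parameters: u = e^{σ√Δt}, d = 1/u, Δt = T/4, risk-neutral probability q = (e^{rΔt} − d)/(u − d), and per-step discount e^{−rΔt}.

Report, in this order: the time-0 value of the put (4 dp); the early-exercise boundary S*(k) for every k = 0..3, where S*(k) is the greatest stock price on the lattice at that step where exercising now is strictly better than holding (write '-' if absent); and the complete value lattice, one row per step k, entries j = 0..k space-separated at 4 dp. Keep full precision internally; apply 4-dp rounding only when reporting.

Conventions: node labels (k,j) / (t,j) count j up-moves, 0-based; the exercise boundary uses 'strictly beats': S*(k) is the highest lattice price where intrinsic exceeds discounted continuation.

Δt=0.40200, u=1.30429, d=0.76670, q=0.46717, disc=e^(-rΔt)=0.98247
k=4 terminal: V=max(K-S,0) → 45.1780 16.7578 0.0000 0.0000 0.0000
k=3: j=0 S=52.8656 intr=32.8444 cont=31.3417 V=32.8444[EX]; j=1 S=89.9338 intr=0.0000 cont=8.7725 V=8.7725[hold]; j=2 S=152.9935 intr=0.0000 cont=0.0000 V=0.0000[hold]; j=3 S=260.2692 intr=0.0000 cont=0.0000 V=0.0000[hold]  S*(3)=52.8656
k=2: j=0 S=68.9522 intr=16.7578 cont=21.2201 V=21.2201[hold]; j=1 S=117.3000 intr=0.0000 cont=4.5923 V=4.5923[hold]; j=2 S=199.5482 intr=0.0000 cont=0.0000 V=0.0000[hold]  S*(2)=-
k=1: j=0 S=89.9338 intr=0.0000 cont=13.2163 V=13.2163[hold]; j=1 S=152.9935 intr=0.0000 cont=2.4040 V=2.4040[hold]  S*(1)=-
k=0: j=0 S=117.3000 intr=0.0000 cont=8.0220 V=8.0220[hold]  S*(0)=-

price = 8.0220
boundary = - - - 52.8656
tree:
8.0220
13.2163 2.4040
21.2201 4.5923 0.0000
32.8444 8.7725 0.0000 0.0000
45.1780 16.7578 0.0000 0.0000 0.0000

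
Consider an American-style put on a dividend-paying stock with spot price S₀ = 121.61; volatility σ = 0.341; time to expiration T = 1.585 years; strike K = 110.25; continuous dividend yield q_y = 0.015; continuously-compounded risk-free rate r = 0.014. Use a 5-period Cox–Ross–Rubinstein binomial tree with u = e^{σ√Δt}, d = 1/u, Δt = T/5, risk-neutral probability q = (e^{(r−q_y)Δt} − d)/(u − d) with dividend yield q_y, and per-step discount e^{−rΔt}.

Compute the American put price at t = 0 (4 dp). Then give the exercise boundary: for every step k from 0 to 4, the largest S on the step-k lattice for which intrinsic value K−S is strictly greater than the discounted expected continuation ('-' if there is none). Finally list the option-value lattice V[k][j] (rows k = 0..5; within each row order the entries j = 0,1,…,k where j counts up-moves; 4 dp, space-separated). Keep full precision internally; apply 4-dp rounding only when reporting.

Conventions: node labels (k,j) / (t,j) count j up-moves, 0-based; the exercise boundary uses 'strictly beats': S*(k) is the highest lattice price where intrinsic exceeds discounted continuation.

params: Δt=0.31700 u=1.21166 d=0.82531 q=0.45133 e^(-rΔt)=0.99557
t_5 payoffs: 63.6846 41.8863 9.8837 0.0000 0.0000 0.0000
t_4: node(4,0) S=56.4215 payoff=53.8285 vs cont=53.6080 → 53.8285 [stop]  node(4,1) S=82.8337 payoff=27.4163 vs cont=27.3211 → 27.4163 [stop]  node(4,2) S=121.6100 payoff=0.0000 vs cont=5.3989 → 5.3989 [wait]  node(4,3) S=178.5384 payoff=0.0000 vs cont=0.0000 → 0.0000 [wait]  node(4,4) S=262.1164 payoff=0.0000 vs cont=0.0000 → 0.0000 [wait]  ⇒ S*(4)=82.8337
t_3: node(3,0) S=68.3637 payoff=41.8863 vs cont=41.7224 → 41.8863 [stop]  node(3,1) S=100.3663 payoff=9.8837 vs cont=17.4018 → 17.4018 [wait]  node(3,2) S=147.3501 payoff=0.0000 vs cont=2.9491 → 2.9491 [wait]  node(3,3) S=216.3281 payoff=0.0000 vs cont=0.0000 → 0.0000 [wait]  ⇒ S*(3)=68.3637
t_2: node(2,0) S=82.8337 payoff=27.4163 vs cont=30.6992 → 30.6992 [wait]  node(2,1) S=121.6100 payoff=0.0000 vs cont=10.8307 → 10.8307 [wait]  node(2,2) S=178.5384 payoff=0.0000 vs cont=1.6109 → 1.6109 [wait]  ⇒ S*(2)=-
t_1: node(1,0) S=100.3663 payoff=9.8837 vs cont=21.6358 → 21.6358 [wait]  node(1,1) S=147.3501 payoff=0.0000 vs cont=6.6400 → 6.6400 [wait]  ⇒ S*(1)=-
t_0: node(0,0) S=121.6100 payoff=0.0000 vs cont=14.8019 → 14.8019 [wait]  ⇒ S*(0)=-

price = 14.8019
boundary = - - - 68.3637 82.8337
tree:
14.8019
21.6358 6.6400
30.6992 10.8307 1.6109
41.8863 17.4018 2.9491 0.0000
53.8285 27.4163 5.3989 0.0000 0.0000
63.6846 41.8863 9.8837 0.0000 0.0000 0.0000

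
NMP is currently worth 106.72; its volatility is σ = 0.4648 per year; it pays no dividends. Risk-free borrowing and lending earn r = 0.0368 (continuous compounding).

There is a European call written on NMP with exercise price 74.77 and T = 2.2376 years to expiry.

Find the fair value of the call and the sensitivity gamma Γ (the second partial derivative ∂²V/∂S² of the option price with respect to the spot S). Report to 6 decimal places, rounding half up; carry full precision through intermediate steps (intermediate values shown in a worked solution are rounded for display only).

price = 47.119543
Γ = 0.003333

σ√T = 0.4648·√2.2376 = 0.695276
d₁ = (ln(S/K) + (r+σ²/2)T) / (σ√T) = (ln(106.72/74.77) + (0.0368+0.4648²/2)·2.2376) / 0.695276 = (0.355792 + 0.324048) / 0.695276 = 0.977799
d₂ = d₁ − σ√T = 0.977799 − 0.695276 = 0.282522
e^{−rT} = 0.920955
N(d₁) = 0.835913,  N(d₂) = 0.611228
Call price V = S·N(d₁) − K·e^{−rT}·N(d₂) = 89.208636 − 42.089093 = 47.119543
φ(d₁) = (1/√(2π))·e^{−d₁²/2} = 0.247342
Γ = φ(d₁) / (S·σ·√T) = 0.003333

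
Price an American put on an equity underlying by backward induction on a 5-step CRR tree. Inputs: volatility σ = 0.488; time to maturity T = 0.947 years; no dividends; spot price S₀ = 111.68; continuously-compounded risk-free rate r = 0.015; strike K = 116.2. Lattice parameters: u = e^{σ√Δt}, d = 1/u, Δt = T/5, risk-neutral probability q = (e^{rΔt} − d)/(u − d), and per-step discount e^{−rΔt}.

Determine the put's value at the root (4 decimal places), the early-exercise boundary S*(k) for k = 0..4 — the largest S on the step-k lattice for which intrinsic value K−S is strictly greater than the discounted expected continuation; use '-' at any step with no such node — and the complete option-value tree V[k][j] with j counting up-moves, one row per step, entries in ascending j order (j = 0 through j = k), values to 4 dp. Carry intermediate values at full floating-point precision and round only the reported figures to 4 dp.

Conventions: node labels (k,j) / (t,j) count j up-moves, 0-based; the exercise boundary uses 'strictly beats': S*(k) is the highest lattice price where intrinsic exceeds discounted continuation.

Δt=0.18940, u=1.23662, d=0.80866, q=0.45375, disc=e^(-rΔt)=0.99716
k=5 terminal: V=max(K-S,0) → 77.5809 57.1430 25.8890 0.0000 0.0000 0.0000
k=4: j=0 S=47.7570 intr=68.4430 cont=68.1134 V=68.4430[EX]; j=1 S=73.0308 intr=43.1692 cont=42.8395 V=43.1692[EX]; j=2 S=111.6800 intr=4.5200 cont=14.1017 V=14.1017[hold]; j=3 S=170.7830 intr=0.0000 cont=0.0000 V=0.0000[hold]; j=4 S=261.1644 intr=0.0000 cont=0.0000 V=0.0000[hold]  S*(4)=73.0308
k=3: j=0 S=59.0570 intr=57.1430 cont=56.8133 V=57.1430[EX]; j=1 S=90.3110 intr=25.8890 cont=29.8947 V=29.8947[hold]; j=2 S=138.1052 intr=0.0000 cont=7.6812 V=7.6812[hold]; j=3 S=211.1929 intr=0.0000 cont=0.0000 V=0.0000[hold]  S*(3)=59.0570
k=2: j=0 S=73.0308 intr=43.1692 cont=44.6520 V=44.6520[hold]; j=1 S=111.6800 intr=4.5200 cont=19.7590 V=19.7590[hold]; j=2 S=170.7830 intr=0.0000 cont=4.1839 V=4.1839[hold]  S*(2)=-
k=1: j=0 S=90.3110 intr=25.8890 cont=33.2621 V=33.2621[hold]; j=1 S=138.1052 intr=0.0000 cont=12.6558 V=12.6558[hold]  S*(1)=-
k=0: j=0 S=111.6800 intr=4.5200 cont=23.8441 V=23.8441[hold]  S*(0)=-

price = 23.8441
boundary = - - - 59.0570 73.0308
tree:
23.8441
33.2621 12.6558
44.6520 19.7590 4.1839
57.1430 29.8947 7.6812 0.0000
68.4430 43.1692 14.1017 0.0000 0.0000
77.5809 57.1430 25.8890 0.0000 0.0000 0.0000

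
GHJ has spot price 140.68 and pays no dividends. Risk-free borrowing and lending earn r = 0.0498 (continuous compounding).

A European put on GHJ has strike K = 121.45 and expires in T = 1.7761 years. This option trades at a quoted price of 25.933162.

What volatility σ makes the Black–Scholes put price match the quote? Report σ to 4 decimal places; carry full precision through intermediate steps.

sigma = 0.5996

At σ = 0.5996 the Black–Scholes value reproduces the quote:
σ√T = 0.5996·√1.7761 = 0.799089
d₁ = (ln(S/K) + (r+σ²/2)T) / (σ√T) = (ln(140.68/121.45) + (0.0498+0.5996²/2)·1.7761) / 0.799089 = (0.146985 + 0.407722) / 0.799089 = 0.694174
d₂ = d₁ − σ√T = 0.694174 − 0.799089 = -0.104916
e^{−rT} = 0.915349
N(−d₁) = 0.243787,  N(−d₂) = 0.541779
V = K·e^{−rT}·N(−d₂) − S·N(−d₁) = 60.229066 − 34.295904 = 25.933162 (the observed quote) — the price is monotone increasing in volatility, hence this σ is the only solution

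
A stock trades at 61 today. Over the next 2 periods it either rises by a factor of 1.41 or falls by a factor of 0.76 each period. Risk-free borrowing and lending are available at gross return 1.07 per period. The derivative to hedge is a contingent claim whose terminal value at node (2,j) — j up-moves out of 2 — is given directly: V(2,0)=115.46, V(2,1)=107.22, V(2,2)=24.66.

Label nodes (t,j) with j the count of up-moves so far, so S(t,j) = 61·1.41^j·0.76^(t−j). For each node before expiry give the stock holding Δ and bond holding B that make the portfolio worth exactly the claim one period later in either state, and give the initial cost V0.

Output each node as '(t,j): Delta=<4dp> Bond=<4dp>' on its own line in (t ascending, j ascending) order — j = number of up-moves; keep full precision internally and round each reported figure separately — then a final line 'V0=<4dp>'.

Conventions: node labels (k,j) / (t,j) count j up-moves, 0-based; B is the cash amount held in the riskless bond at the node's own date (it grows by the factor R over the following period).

(0,0): Delta=-1.0297 Bond=142.0280
(1,0): Delta=-0.2734 Bond=116.9107
(1,1): Delta=-1.4768 Bond=190.4221
V0=79.2172

No-arbitrage ⇒ martingale measure with p* = (R−d)/(u−d) = 0.4769.
Terminal payoffs: V(2,0)=115.4600, V(2,1)=107.2200, V(2,2)=24.6600
Node (1,0) S=46.3600: V=(p*·107.2200+(1−p*)·115.4600)/1.07=104.2338; Δ=(107.2200−115.4600)/(65.3676−35.2336)=-0.2734; B=V−Δ·S=116.9107
Node (1,1) S=86.0100: V=(p*·24.6600+(1−p*)·107.2200)/1.07=63.4068; Δ=(24.6600−107.2200)/(121.2741−65.3676)=-1.4768; B=V−Δ·S=190.4221
Node (0,0) S=61.0000: V=(p*·63.4068+(1−p*)·104.2338)/1.07=79.2172; Δ=(63.4068−104.2338)/(86.0100−46.3600)=-1.0297; B=V−Δ·S=142.0280
Check: Δ(0,0)·S0 + B(0,0) = 79.2172 = V0.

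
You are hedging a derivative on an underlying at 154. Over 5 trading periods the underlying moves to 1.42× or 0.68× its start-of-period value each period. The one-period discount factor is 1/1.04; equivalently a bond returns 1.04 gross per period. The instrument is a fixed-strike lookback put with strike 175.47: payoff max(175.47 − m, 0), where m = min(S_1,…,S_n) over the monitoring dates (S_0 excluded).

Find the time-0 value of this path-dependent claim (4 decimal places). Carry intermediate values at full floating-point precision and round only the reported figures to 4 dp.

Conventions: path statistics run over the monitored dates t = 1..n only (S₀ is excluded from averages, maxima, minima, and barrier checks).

price = 61.9555

With p* = (R−d)/(u−d) = 0.4865, sum probability × payoff across the paths and divide by R^5.
Enumerate all 2^5 = 32 price paths (U = up ×1.42, D = down ×0.68); each path with k up-moves has probability p*^k·(1−p*)^(5−k).
DDDDD: m=22.3906, payoff=153.0794, prob=0.035707
UDDDD: m=46.7568, payoff=128.7132, prob=0.033828
DUDDD: m=46.7568, payoff=128.7132, prob=0.033828
UUDDD: m=97.6392, payoff=77.8308, prob=0.032048
DDUDD: m=46.7568, payoff=128.7132, prob=0.033828
UDUDD: m=97.6392, payoff=77.8308, prob=0.032048
DUUDD: m=97.6392, payoff=77.8308, prob=0.032048
UUUDD: m=203.8936, payoff=0.0000, prob=0.030361
DDDUD: m=46.7568, payoff=128.7132, prob=0.033828
UDDUD: m=97.6392, payoff=77.8308, prob=0.032048
DUDUD: m=97.6392, payoff=77.8308, prob=0.032048
UUDUD: m=203.8936, payoff=0.0000, prob=0.030361
DDUUD: m=71.2096, payoff=104.2604, prob=0.032048
UDUUD: m=148.7024, payoff=26.7676, prob=0.030361
DUUUD: m=104.7200, payoff=70.7500, prob=0.030361
UUUUD: m=218.6800, payoff=0.0000, prob=0.028763
DDDDU: m=32.9273, payoff=142.5427, prob=0.033828
UDDDU: m=68.7600, payoff=106.7100, prob=0.032048
DUDDU: m=68.7600, payoff=106.7100, prob=0.032048
UUDDU: m=143.5870, payoff=31.8830, prob=0.030361
DDUDU: m=68.7600, payoff=106.7100, prob=0.032048
UDUDU: m=143.5870, payoff=31.8830, prob=0.030361
DUUDU: m=104.7200, payoff=70.7500, prob=0.030361
UUUDU: m=218.6800, payoff=0.0000, prob=0.028763
DDDUU: m=48.4225, payoff=127.0475, prob=0.032048
UDDUU: m=101.1176, payoff=74.3524, prob=0.030361
DUDUU: m=101.1176, payoff=74.3524, prob=0.030361
UUDUU: m=211.1574, payoff=0.0000, prob=0.028763
DDUUU: m=71.2096, payoff=104.2604, prob=0.030361
UDUUU: m=148.7024, payoff=26.7676, prob=0.028763
DUUUU: m=104.7200, payoff=70.7500, prob=0.028763
UUUUU: m=218.6800, payoff=0.0000, prob=0.027249
Price = Σ prob·payoff / R^5 = 75.378340 / 1.216653 = 61.9555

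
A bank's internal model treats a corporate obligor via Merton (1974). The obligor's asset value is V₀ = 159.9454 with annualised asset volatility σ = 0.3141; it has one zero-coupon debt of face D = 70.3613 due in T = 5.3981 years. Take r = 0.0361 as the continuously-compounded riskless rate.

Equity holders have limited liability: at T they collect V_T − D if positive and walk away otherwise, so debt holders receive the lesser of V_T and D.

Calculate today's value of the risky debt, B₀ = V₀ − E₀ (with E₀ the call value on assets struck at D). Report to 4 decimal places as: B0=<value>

B0=55.4041

Equity is a call on the firm's assets struck at D = 70.3613:
d₁ = [ln(V₀/D) + (r + σ²/2)T] / (σ√T)
   = [ln(159.9454/70.3613) + (0.0361 + 0.5·0.3141²)·5.3981] / (0.3141·√5.3981)
   = [0.821189 + 0.461156] / 0.729774 = 1.757182
d₂ = d₁ − σ√T = 1.757182 − 0.729774 = 1.027408
N(d₁) = 0.960557,  N(d₂) = 0.847886,  e^(−rT) = 0.822940
E₀ = V₀·N(d₁) − D·e^(−rT)·N(d₂)
   = 159.9454·0.960557 − 70.3613·0.822940·0.847886 = 104.541342
B₀ = V₀ − E₀ = 159.9454 − 104.541342 = 55.404058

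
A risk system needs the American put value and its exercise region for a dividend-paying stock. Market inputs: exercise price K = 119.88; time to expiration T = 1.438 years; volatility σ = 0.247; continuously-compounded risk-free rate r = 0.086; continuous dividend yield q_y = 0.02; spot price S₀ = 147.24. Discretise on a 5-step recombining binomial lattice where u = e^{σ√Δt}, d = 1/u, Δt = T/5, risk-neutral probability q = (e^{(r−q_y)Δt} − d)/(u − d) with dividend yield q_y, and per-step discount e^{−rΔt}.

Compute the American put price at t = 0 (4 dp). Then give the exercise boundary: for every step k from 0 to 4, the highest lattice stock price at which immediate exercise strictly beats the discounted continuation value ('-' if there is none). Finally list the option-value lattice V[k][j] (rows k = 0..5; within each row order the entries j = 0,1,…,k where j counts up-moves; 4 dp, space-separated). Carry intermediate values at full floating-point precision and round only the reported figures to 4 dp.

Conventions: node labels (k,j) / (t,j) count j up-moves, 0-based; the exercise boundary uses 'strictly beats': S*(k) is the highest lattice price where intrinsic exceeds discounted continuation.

params: Δt=0.28760 u=1.14164 d=0.87594 q=0.53906 e^(-rΔt)=0.97557
t_5 payoffs: 43.9544 20.9238 0.0000 0.0000 0.0000 0.0000
t_4: node(4,0) S=86.6794 payoff=33.2006 vs cont=30.7691 → 33.2006 [stop]  node(4,1) S=112.9720 payoff=6.9080 vs cont=9.4091 → 9.4091 [wait]  node(4,2) S=147.2400 payoff=0.0000 vs cont=0.0000 → 0.0000 [wait]  node(4,3) S=191.9026 payoff=0.0000 vs cont=0.0000 → 0.0000 [wait]  node(4,4) S=250.1128 payoff=0.0000 vs cont=0.0000 → 0.0000 [wait]  ⇒ S*(4)=86.6794
t_3: node(3,0) S=98.9562 payoff=20.9238 vs cont=19.8779 → 20.9238 [stop]  node(3,1) S=128.9728 payoff=0.0000 vs cont=4.2311 → 4.2311 [wait]  node(3,2) S=168.0944 payoff=0.0000 vs cont=0.0000 → 0.0000 [wait]  node(3,3) S=219.0829 payoff=0.0000 vs cont=0.0000 → 0.0000 [wait]  ⇒ S*(3)=98.9562
t_2: node(2,0) S=112.9720 payoff=6.9080 vs cont=11.6341 → 11.6341 [wait]  node(2,1) S=147.2400 payoff=0.0000 vs cont=1.9027 → 1.9027 [wait]  node(2,2) S=191.9026 payoff=0.0000 vs cont=0.0000 → 0.0000 [wait]  ⇒ S*(2)=-
t_1: node(1,0) S=128.9728 payoff=0.0000 vs cont=6.2323 → 6.2323 [wait]  node(1,1) S=168.0944 payoff=0.0000 vs cont=0.8556 → 0.8556 [wait]  ⇒ S*(1)=-
t_0: node(0,0) S=147.2400 payoff=0.0000 vs cont=3.2525 → 3.2525 [wait]  ⇒ S*(0)=-

price = 3.2525
boundary = - - - 98.9562 86.6794
tree:
3.2525
6.2323 0.8556
11.6341 1.9027 0.0000
20.9238 4.2311 0.0000 0.0000
33.2006 9.4091 0.0000 0.0000 0.0000
43.9544 20.9238 0.0000 0.0000 0.0000 0.0000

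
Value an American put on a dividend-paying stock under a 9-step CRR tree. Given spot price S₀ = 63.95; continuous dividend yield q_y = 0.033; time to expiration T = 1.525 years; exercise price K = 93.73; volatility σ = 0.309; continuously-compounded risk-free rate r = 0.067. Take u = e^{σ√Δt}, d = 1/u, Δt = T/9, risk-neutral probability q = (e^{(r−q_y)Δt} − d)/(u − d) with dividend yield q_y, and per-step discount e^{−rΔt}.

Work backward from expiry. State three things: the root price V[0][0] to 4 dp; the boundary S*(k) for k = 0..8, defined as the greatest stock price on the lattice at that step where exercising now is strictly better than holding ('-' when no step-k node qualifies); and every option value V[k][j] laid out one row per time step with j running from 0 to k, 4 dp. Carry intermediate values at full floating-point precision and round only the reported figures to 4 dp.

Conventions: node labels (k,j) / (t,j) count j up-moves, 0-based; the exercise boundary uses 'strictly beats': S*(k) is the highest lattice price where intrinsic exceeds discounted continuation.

price = 29.8525
boundary = - 56.3119 63.9500 56.3119 63.9500 56.3119 63.9500 72.6241 82.4748
tree:
29.8525
37.4181 22.7005
44.1439 29.7800 15.8864
50.0664 37.4181 22.1536 9.7562
55.2815 44.1439 29.7800 14.7595 4.7942
59.8738 50.0664 37.4181 21.4848 8.1280 1.4481
63.9175 55.2815 44.1439 29.7800 13.3816 2.8685 0.0087
67.4783 59.8738 50.0664 37.4181 21.1059 5.6821 0.0173 0.0000
70.6137 63.9175 55.2815 44.1439 29.7800 11.2552 0.0344 0.0000 0.0000
73.3747 67.4783 59.8738 50.0664 37.4181 21.1059 0.0684 0.0000 0.0000 0.0000

Δt=0.16944, u=1.13564, d=0.88056, q=0.49089, disc=e^(-rΔt)=0.98871
k=9 terminal: V=max(K-S,0) → 73.3747 67.4783 59.8738 50.0664 37.4181 21.1059 0.0684 0.0000 0.0000 0.0000
k=8: j=0 S=23.1163 intr=70.6137 cont=69.6846 V=70.6137[EX]; j=1 S=29.8125 intr=63.9175 cont=63.0257 V=63.9175[EX]; j=2 S=38.4485 intr=55.2815 cont=54.4378 V=55.2815[EX]; j=3 S=49.5861 intr=44.1439 cont=43.3623 V=44.1439[EX]; j=4 S=63.9500 intr=29.7800 cont=29.0785 V=29.7800[EX]; j=5 S=82.4748 intr=11.2552 cont=10.6570 V=11.2552[EX]; j=6 S=106.3658 intr=0.0000 cont=0.0344 V=0.0344[hold]; j=7 S=137.1774 intr=0.0000 cont=0.0000 V=0.0000[hold]; j=8 S=176.9145 intr=0.0000 cont=0.0000 V=0.0000[hold]  S*(8)=82.4748
k=7: j=0 S=26.2517 intr=67.4783 cont=66.5666 V=67.4783[EX]; j=1 S=33.8562 intr=59.8738 cont=59.0045 V=59.8738[EX]; j=2 S=43.6636 intr=50.0664 cont=49.2518 V=50.0664[EX]; j=3 S=56.3119 intr=37.4181 cont=36.6740 V=37.4181[EX]; j=4 S=72.6241 intr=21.1059 cont=20.4528 V=21.1059[EX]; j=5 S=93.6616 intr=0.0684 cont=5.6821 V=5.6821[hold]; j=6 S=120.7932 intr=0.0000 cont=0.0173 V=0.0173[hold]; j=7 S=155.7841 intr=0.0000 cont=0.0000 V=0.0000[hold]  S*(7)=72.6241
k=6: j=0 S=29.8125 intr=63.9175 cont=63.0257 V=63.9175[EX]; j=1 S=38.4485 intr=55.2815 cont=54.4378 V=55.2815[EX]; j=2 S=49.5861 intr=44.1439 cont=43.3623 V=44.1439[EX]; j=3 S=63.9500 intr=29.7800 cont=29.0785 V=29.7800[EX]; j=4 S=82.4748 intr=11.2552 cont=13.3816 V=13.3816[hold]; j=5 S=106.3658 intr=0.0000 cont=2.8685 V=2.8685[hold]; j=6 S=137.1774 intr=0.0000 cont=0.0087 V=0.0087[hold]  S*(6)=63.9500
k=5: j=0 S=33.8562 intr=59.8738 cont=59.0045 V=59.8738[EX]; j=1 S=43.6636 intr=50.0664 cont=49.2518 V=50.0664[EX]; j=2 S=56.3119 intr=37.4181 cont=36.6740 V=37.4181[EX]; j=3 S=72.6241 intr=21.1059 cont=21.4848 V=21.4848[hold]; j=4 S=93.6616 intr=0.0684 cont=8.1280 V=8.1280[hold]; j=5 S=120.7932 intr=0.0000 cont=1.4481 V=1.4481[hold]  S*(5)=56.3119
k=4: j=0 S=38.4485 intr=55.2815 cont=54.4378 V=55.2815[EX]; j=1 S=49.5861 intr=44.1439 cont=43.3623 V=44.1439[EX]; j=2 S=63.9500 intr=29.7800 cont=29.2624 V=29.7800[EX]; j=3 S=82.4748 intr=11.2552 cont=14.7595 V=14.7595[hold]; j=4 S=106.3658 intr=0.0000 cont=4.7942 V=4.7942[hold]  S*(4)=63.9500
k=3: j=0 S=43.6636 intr=50.0664 cont=49.2518 V=50.0664[EX]; j=1 S=56.3119 intr=37.4181 cont=36.6740 V=37.4181[EX]; j=2 S=72.6241 intr=21.1059 cont=22.1536 V=22.1536[hold]; j=3 S=93.6616 intr=0.0684 cont=9.7562 V=9.7562[hold]  S*(3)=56.3119
k=2: j=0 S=49.5861 intr=44.1439 cont=43.3623 V=44.1439[EX]; j=1 S=63.9500 intr=29.7800 cont=29.5870 V=29.7800[EX]; j=2 S=82.4748 intr=11.2552 cont=15.8864 V=15.8864[hold]  S*(2)=63.9500
k=1: j=0 S=56.3119 intr=37.4181 cont=36.6740 V=37.4181[EX]; j=1 S=72.6241 intr=21.1059 cont=22.7005 V=22.7005[hold]  S*(1)=56.3119
k=0: j=0 S=63.9500 intr=29.7800 cont=29.8525 V=29.8525[hold]  S*(0)=-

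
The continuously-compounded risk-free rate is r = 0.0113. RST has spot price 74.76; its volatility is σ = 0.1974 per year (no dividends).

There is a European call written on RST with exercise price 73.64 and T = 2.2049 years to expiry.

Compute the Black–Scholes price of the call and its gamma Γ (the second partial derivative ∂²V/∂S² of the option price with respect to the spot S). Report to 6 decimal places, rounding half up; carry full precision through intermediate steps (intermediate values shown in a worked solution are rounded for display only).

price = 10.085091
Γ = 0.017490

σ√T = 0.1974·√2.2049 = 0.293117
d₁ = (ln(S/K) + (r+σ²/2)T) / (σ√T) = (ln(74.76/73.64) + (0.0113+0.1974²/2)·2.2049) / 0.293117 = (0.015095 + 0.067874) / 0.293117 = 0.283057
d₂ = d₁ − σ√T = 0.283057 − 0.293117 = -0.010061
e^{−rT} = 0.975392
N(d₁) = 0.611433,  N(d₂) = 0.495987
Call price V = S·N(d₁) − K·e^{−rT}·N(d₂) = 45.710760 − 35.625670 = 10.085091
φ(d₁) = (1/√(2π))·e^{−d₁²/2} = 0.383276
Γ = φ(d₁) / (S·σ·√T) = 0.017490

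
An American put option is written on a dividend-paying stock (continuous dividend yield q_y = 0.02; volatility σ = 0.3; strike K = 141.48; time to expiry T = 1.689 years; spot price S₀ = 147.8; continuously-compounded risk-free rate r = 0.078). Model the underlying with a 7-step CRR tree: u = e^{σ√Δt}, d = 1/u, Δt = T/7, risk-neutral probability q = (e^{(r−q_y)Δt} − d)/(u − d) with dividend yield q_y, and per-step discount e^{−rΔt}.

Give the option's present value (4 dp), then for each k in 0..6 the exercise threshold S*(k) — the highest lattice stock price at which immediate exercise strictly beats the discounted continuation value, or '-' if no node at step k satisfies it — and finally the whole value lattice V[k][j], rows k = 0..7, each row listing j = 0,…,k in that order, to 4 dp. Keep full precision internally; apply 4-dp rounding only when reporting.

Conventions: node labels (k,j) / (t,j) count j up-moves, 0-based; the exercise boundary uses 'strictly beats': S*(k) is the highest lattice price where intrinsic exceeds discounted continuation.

params: Δt=0.24129 u=1.15877 d=0.86298 q=0.51087 e^(-rΔt)=0.98136
t_7 payoffs: 88.7954 70.7374 46.4899 13.9314 0.0000 0.0000 0.0000 0.0000
t_6: node(6,0) S=61.0495 payoff=80.4305 vs cont=78.0866 → 80.4305 [stop]  node(6,1) S=81.9746 payoff=59.5054 vs cont=57.2622 → 59.5054 [stop]  node(6,2) S=110.0720 payoff=31.4080 vs cont=29.3001 → 31.4080 [stop]  node(6,3) S=147.8000 payoff=0.0000 vs cont=6.6872 → 6.6872 [wait]  node(6,4) S=198.4595 payoff=0.0000 vs cont=0.0000 → 0.0000 [wait]  node(6,5) S=266.4829 payoff=0.0000 vs cont=0.0000 → 0.0000 [wait]  node(6,6) S=357.8218 payoff=0.0000 vs cont=0.0000 → 0.0000 [wait]  ⇒ S*(6)=110.0720
t_5: node(5,0) S=70.7426 payoff=70.7374 vs cont=68.4402 → 70.7374 [stop]  node(5,1) S=94.9901 payoff=46.4899 vs cont=44.3094 → 46.4899 [stop]  node(5,2) S=127.5486 payoff=13.9314 vs cont=18.4287 → 18.4287 [wait]  node(5,3) S=171.2668 payoff=0.0000 vs cont=3.2099 → 3.2099 [wait]  node(5,4) S=229.9697 payoff=0.0000 vs cont=0.0000 → 0.0000 [wait]  node(5,5) S=308.7935 payoff=0.0000 vs cont=0.0000 → 0.0000 [wait]  ⇒ S*(5)=94.9901
t_4: node(4,0) S=81.9746 payoff=59.5054 vs cont=57.2622 → 59.5054 [stop]  node(4,1) S=110.0720 payoff=31.4080 vs cont=31.5548 → 31.5548 [wait]  node(4,2) S=147.8000 payoff=0.0000 vs cont=10.4553 → 10.4553 [wait]  node(4,3) S=198.4595 payoff=0.0000 vs cont=1.5408 → 1.5408 [wait]  node(4,4) S=266.4829 payoff=0.0000 vs cont=0.0000 → 0.0000 [wait]  ⇒ S*(4)=81.9746
t_3: node(3,0) S=94.9901 payoff=46.4899 vs cont=44.3830 → 46.4899 [stop]  node(3,1) S=127.5486 payoff=13.9314 vs cont=20.3883 → 20.3883 [wait]  node(3,2) S=171.2668 payoff=0.0000 vs cont=5.7911 → 5.7911 [wait]  node(3,3) S=229.9697 payoff=0.0000 vs cont=0.7396 → 0.7396 [wait]  ⇒ S*(3)=94.9901
t_2: node(2,0) S=110.0720 payoff=31.4080 vs cont=32.5372 → 32.5372 [wait]  node(2,1) S=147.8000 payoff=0.0000 vs cont=12.6899 → 12.6899 [wait]  node(2,2) S=198.4595 payoff=0.0000 vs cont=3.1506 → 3.1506 [wait]  ⇒ S*(2)=-
t_1: node(1,0) S=127.5486 payoff=13.9314 vs cont=21.9802 → 21.9802 [wait]  node(1,1) S=171.2668 payoff=0.0000 vs cont=7.6708 → 7.6708 [wait]  ⇒ S*(1)=-
t_0: node(0,0) S=147.8000 payoff=0.0000 vs cont=14.3965 → 14.3965 [wait]  ⇒ S*(0)=-

price = 14.3965
boundary = - - - 94.9901 81.9746 94.9901 110.0720
tree:
14.3965
21.9802 7.6708
32.5372 12.6899 3.1506
46.4899 20.3883 5.7911 0.7396
59.5054 31.5548 10.4553 1.5408 0.0000
70.7374 46.4899 18.4287 3.2099 0.0000 0.0000
80.4305 59.5054 31.4080 6.6872 0.0000 0.0000 0.0000
88.7954 70.7374 46.4899 13.9314 0.0000 0.0000 0.0000 0.0000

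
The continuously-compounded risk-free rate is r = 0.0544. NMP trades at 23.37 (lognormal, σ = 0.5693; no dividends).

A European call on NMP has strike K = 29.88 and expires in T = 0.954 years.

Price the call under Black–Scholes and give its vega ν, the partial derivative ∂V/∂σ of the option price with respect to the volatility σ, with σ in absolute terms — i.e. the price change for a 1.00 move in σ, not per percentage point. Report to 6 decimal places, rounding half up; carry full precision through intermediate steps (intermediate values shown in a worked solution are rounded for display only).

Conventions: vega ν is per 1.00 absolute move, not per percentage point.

σ√T = 0.5693·√0.954 = 0.556052
d₁ = (ln(S/K) + (r+σ²/2)T) / (σ√T) = (ln(23.37/29.88) + (0.0544+0.5693²/2)·0.954) / 0.556052 = (-0.245736 + 0.206494) / 0.556052 = -0.070572
d₂ = d₁ − σ√T = -0.070572 − 0.556052 = -0.626624
e^{−rT} = 0.949426
N(d₁) = 0.471869,  N(d₂) = 0.265453
Call price V = S·N(d₁) − K·e^{−rT}·N(d₂) = 11.027583 − 7.530593 = 3.496990
φ(d₁) = (1/√(2π))·e^{−d₁²/2} = 0.397950
ν = S·φ(d₁)·√T = 9.083673

price = 3.496990
ν = 9.083673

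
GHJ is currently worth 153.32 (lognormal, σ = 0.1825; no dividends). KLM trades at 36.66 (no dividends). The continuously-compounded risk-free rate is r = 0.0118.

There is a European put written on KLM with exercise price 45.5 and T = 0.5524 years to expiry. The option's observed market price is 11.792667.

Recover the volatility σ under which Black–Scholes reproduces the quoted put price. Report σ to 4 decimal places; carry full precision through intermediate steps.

At σ = 0.5553 the Black–Scholes value reproduces the quote:
σ√T = 0.5553·√0.5524 = 0.412719
d₁ = (ln(S/K) + (r+σ²/2)T) / (σ√T) = (ln(36.66/45.5) + (0.0118+0.5553²/2)·0.5524) / 0.412719 = (-0.216026 + 0.091687) / 0.412719 = -0.301269
d₂ = d₁ − σ√T = -0.301269 − 0.412719 = -0.713988
e^{−rT} = 0.993503
N(−d₁) = 0.618395,  N(−d₂) = 0.762383
V = K·e^{−rT}·N(−d₂) − S·N(−d₁) = 34.463032 − 22.670366 = 11.792667 (the observed quote) — the price is monotone increasing in volatility, hence this σ is the only solution

sigma = 0.5553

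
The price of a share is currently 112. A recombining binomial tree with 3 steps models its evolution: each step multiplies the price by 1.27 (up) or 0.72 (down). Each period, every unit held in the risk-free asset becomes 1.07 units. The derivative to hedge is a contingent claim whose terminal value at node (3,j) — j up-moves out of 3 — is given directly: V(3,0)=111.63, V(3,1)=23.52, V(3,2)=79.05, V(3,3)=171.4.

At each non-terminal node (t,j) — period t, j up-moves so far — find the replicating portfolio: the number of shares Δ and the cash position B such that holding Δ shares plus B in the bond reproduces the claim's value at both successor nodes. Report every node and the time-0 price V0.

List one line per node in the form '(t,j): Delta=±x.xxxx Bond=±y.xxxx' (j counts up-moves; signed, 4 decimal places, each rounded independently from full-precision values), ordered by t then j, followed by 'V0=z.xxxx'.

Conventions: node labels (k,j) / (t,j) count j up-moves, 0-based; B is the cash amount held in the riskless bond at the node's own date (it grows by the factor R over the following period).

(0,0): Delta=0.7295 Bond=-7.9102
(1,0): Delta=0.0695 Bond=44.7581
(1,1): Delta=0.9433 Bond=-38.8765
(2,0): Delta=-2.7592 Bond=212.1252
(2,1): Delta=0.9858 Bond=-45.9568
(2,2): Delta=0.9295 Bond=-39.1071
V0=73.7910

The replicating-portfolio and risk-neutral prices coincide; use p* = (1.07−0.72)/(1.27−0.72) = 0.6364 for the latter.
Payoffs at expiry: V(3,0)=111.6300, V(3,1)=23.5200, V(3,2)=79.0500, V(3,3)=171.4000
(2,0): S=58.0608. Δ = (V_up−V_dn)/(S_up−S_dn) = (23.5200−111.6300)/(73.7372−41.8038) = -2.7592. V = [p*·23.5200 + (1−p*)·111.6300]/1.07 = 51.9252. B = V − Δ·S = 212.1252.
(2,1): S=102.4128. Δ = (V_up−V_dn)/(S_up−S_dn) = (79.0500−23.5200)/(130.0643−73.7372) = 0.9858. V = [p*·79.0500 + (1−p*)·23.5200]/1.07 = 55.0068. B = V − Δ·S = -45.9568.
(2,2): S=180.6448. Δ = (V_up−V_dn)/(S_up−S_dn) = (171.4000−79.0500)/(229.4189−130.0643) = 0.9295. V = [p*·171.4000 + (1−p*)·79.0500]/1.07 = 128.8020. B = V − Δ·S = -39.1071.
(1,0): S=80.6400. Δ = (V_up−V_dn)/(S_up−S_dn) = (55.0068−51.9252)/(102.4128−58.0608) = 0.0695. V = [p*·55.0068 + (1−p*)·51.9252]/1.07 = 50.3610. B = V − Δ·S = 44.7581.
(1,1): S=142.2400. Δ = (V_up−V_dn)/(S_up−S_dn) = (128.8020−55.0068)/(180.6448−102.4128) = 0.9433. V = [p*·128.8020 + (1−p*)·55.0068]/1.07 = 95.2966. B = V − Δ·S = -38.8765.
(0,0): S=112.0000. Δ = (V_up−V_dn)/(S_up−S_dn) = (95.2966−50.3610)/(142.2400−80.6400) = 0.7295. V = [p*·95.2966 + (1−p*)·50.3610]/1.07 = 73.7910. B = V − Δ·S = -7.9102.
As a check, the time-0 holding Δ(0,0)·S0 + B(0,0) comes to 73.7910 — exactly V0.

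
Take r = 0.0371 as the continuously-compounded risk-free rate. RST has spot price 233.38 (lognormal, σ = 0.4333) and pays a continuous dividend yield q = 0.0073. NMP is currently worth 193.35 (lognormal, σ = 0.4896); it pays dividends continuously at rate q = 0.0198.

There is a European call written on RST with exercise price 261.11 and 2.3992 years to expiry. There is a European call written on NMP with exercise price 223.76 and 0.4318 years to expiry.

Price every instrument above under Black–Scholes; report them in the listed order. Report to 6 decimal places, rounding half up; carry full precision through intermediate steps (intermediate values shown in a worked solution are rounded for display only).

price(RST call K=261.11) = 56.860885
price(NMP call K=223.76) = 14.450434

[RST call K=261.11]
σ√T = 0.4333·√2.3992 = 0.671154
d₁ = (ln(S/K) + (r−q+σ²/2)T) / (σ√T) = (ln(233.38/261.11) + (0.0371−0.0073+0.4333²/2)·2.3992) / 0.671154 = (-0.112274 + 0.296720) / 0.671154 = 0.274819
d₂ = d₁ − σ√T = 0.274819 − 0.671154 = -0.396334
e^{−rT} = 0.914836
e^{−qT} = 0.982638
N(d₁) = 0.608272,  N(d₂) = 0.345929
price = S·e^{−qT}·N(d₁) − K·e^{−rT}·N(d₂) = 139.493991 − 82.633105 = 56.860885
[NMP call K=223.76]
σ√T = 0.4896·√0.4318 = 0.321723
d₁ = (ln(S/K) + (r−q+σ²/2)T) / (σ√T) = (ln(193.35/223.76) + (0.0371−0.0198+0.4896²/2)·0.4318) / 0.321723 = (-0.146072 + 0.059223) / 0.321723 = -0.269949
d₂ = d₁ − σ√T = -0.269949 − 0.321723 = -0.591672
e^{−rT} = 0.984108
e^{−qT} = 0.991487
N(d₁) = 0.393600,  N(d₂) = 0.277035
price = S·e^{−qT}·N(d₁) − K·e^{−rT}·N(d₂) = 75.454641 − 61.004208 = 14.450434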